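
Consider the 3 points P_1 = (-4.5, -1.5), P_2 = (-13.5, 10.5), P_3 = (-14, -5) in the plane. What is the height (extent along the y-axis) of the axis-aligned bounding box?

max y = 10.5, min y = -5, so height = 15.5.

15.5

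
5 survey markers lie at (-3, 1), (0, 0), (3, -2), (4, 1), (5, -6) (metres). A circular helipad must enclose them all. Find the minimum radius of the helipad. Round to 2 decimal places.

5.32

A smallest enclosing disk is always determined by at most three of the input points on its boundary.
The farthest pair is (-3, 1)–(5, -6) with squared distance 113. The circle on this segment as diameter has centre (1, -2.5) and r² = 113/4 = 28.25.
Check (0, 0): distance² to centre = 7.25 ≤ 28.25, so it lies inside.
All remaining points lie in this disk, and no smaller disk contains both endpoints, so this is the minimum enclosing circle.
r = √(28.25) ≈ 5.32.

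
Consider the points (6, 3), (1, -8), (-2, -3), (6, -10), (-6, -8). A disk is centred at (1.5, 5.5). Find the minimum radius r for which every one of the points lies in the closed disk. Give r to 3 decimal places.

The required radius is the distance from (1.5, 5.5) to the farthest point.
Squared distances: 26.5, 182.5, 84.5, 260.5, 238.5.
Maximum is 260.5, attained at (6, -10).
r = √(260.5) ≈ 16.140.

16.140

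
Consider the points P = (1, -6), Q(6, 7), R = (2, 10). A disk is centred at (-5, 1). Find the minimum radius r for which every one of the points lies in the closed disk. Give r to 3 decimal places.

The required radius is the distance from (-5, 1) to the farthest point.
Squared distances: 85, 157, 130.
Maximum is 157, attained at Q.
r = √157 ≈ 12.530.

12.530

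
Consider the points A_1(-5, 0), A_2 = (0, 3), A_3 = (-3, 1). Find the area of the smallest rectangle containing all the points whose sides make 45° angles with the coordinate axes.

In coordinates u = x + y, v = x − y the rectangle is axis-aligned; the map (x,y)→(u,v) scales areas by 2.
u-values: -5, 3, -2; range = 3 − (-5) = 8.
v-values: -5, -3, -4; range = -3 − (-5) = 2.
Area = (8 × 2) / 2 = 8.

8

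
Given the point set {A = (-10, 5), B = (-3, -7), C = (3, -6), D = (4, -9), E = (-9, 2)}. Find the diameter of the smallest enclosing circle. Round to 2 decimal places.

The minimum enclosing circle of a finite set is fixed by two of the points (as a diameter) or three (as a circumcircle).
The farthest pair is A–D with squared distance 392. The circle on this segment as diameter has centre (-3, -2) and r² = 392/4 = 98.
Check B: distance² to centre = 25 ≤ 98, so it lies inside.
All remaining points lie in this disk, and no smaller disk contains both endpoints, so this is the minimum enclosing circle.
Diameter = 2r = 2√98 ≈ 19.80.

19.80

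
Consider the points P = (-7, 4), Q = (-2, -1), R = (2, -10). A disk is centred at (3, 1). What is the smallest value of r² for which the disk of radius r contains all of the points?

122

The required radius is the distance from (3, 1) to the farthest point.
Squared distances: 109, 29, 122.
Maximum is 122, attained at R.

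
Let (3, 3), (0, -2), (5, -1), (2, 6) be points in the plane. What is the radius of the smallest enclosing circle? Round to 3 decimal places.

The minimum enclosing circle is determined by three boundary points: (0, -2), (5, -1), (2, 6).
Their circumcentre is (35/19, 34/19) with r² = 6409/361.
The farthest remaining point (3, 3) is at distance² 1013/361 ≤ 6409/361.
r = √(6409/361) ≈ 4.213.

4.213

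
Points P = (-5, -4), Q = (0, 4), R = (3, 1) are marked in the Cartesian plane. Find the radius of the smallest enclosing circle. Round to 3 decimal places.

Side lengths²: PQ² = 89, PR² = 89, QR² = 18.
Since PR² = 89 < 89 + 18 = 107, the triangle is acute, so the smallest enclosing circle is the circumcircle.
Circumcentre = (-41/26, -15/26), r² = 7921/338.
r = √(7921/338) ≈ 4.841.

4.841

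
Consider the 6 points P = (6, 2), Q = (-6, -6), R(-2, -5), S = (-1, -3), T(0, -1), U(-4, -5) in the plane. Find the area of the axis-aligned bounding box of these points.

x ranges over [-6, 6], width 12.
y ranges over [-6, 2], height 8.
Area = 12 × 8 = 96.

96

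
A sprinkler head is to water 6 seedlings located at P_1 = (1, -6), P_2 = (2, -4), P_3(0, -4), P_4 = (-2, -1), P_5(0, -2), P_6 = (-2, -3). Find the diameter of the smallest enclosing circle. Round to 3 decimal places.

5.831

A smallest enclosing disk is always determined by at most three of the input points on its boundary.
The farthest pair is P_1–P_4 with squared distance 34. The circle on this segment as diameter has centre (-0.5, -3.5) and r² = 34/4 = 8.5.
Check P_2: distance² to centre = 6.5 ≤ 8.5, so it lies inside.
All remaining points lie in this disk, and no smaller disk contains both endpoints, so this is the minimum enclosing circle.
Diameter = 2r = 2√(8.5) ≈ 5.831.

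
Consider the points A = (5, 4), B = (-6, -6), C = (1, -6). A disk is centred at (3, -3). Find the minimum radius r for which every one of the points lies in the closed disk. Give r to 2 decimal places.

9.49

The required radius is the distance from (3, -3) to the farthest point.
Squared distances: 53, 90, 13.
Maximum is 90, attained at B.
r = √90 ≈ 9.49.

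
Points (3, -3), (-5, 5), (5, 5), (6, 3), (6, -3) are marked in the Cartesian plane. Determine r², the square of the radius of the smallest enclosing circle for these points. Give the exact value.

46.25

By Welzl's lemma the MEC is supported by two points (diametrically opposite) or three points (on a circumcircle).
The farthest pair is (-5, 5)–(6, -3) with squared distance 185. The circle on this segment as diameter has centre (0.5, 1) and r² = 185/4 = 46.25.
Check (3, -3): distance² to centre = 22.25 ≤ 46.25, so it lies inside.
All remaining points lie in this disk, and no smaller disk contains both endpoints, so this is the minimum enclosing circle.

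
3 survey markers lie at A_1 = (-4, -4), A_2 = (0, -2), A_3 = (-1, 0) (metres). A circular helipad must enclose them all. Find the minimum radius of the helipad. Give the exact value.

Side lengths²: A_1A_2² = 20, A_1A_3² = 25, A_2A_3² = 5.
Since A_1A_3² = 25 ≥ 20 + 5 = 25, the angle opposite A_1A_3 is not acute, so the smallest enclosing circle has A_1A_3 as diameter.
Centre = midpoint of A_1A_3 = (-2.5, -2), r² = 25/4 = 6.25.
r = √(6.25) = 2.5.

2.5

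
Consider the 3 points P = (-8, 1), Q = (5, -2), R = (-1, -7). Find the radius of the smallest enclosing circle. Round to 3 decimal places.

6.671

Side lengths²: PQ² = 178, PR² = 113, QR² = 61.
Since PQ² = 178 ≥ 113 + 61 = 174, the angle opposite PQ is not acute, so the smallest enclosing circle has PQ as diameter.
Centre = midpoint of PQ = (-1.5, -0.5), r² = 178/4 = 44.5.
r = √(44.5) ≈ 6.671.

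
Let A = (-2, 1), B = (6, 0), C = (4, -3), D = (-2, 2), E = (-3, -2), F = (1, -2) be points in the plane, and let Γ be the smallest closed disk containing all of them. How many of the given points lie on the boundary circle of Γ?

3

By Welzl's lemma the MEC is supported by two points (diametrically opposite) or three points (on a circumcircle).
The farthest pair is B–E with squared distance 85. The circle on this segment as diameter has centre (1.5, -1) and r² = 85/4 = 21.25.
Check A: distance² to centre = 16.25 ≤ 21.25, so it lies inside.
All remaining points lie in this disk, and no smaller disk contains both endpoints, so this is the minimum enclosing circle.
The points at distance exactly r from the centre are B, D, E — 3 points.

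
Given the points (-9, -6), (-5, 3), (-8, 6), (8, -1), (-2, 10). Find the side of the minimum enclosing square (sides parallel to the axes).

The bounding box has width 17 and height 16.
An axis-aligned square enclosing the set must have side ≥ max(width, height).
So the minimum side is max(17, 16) = 17.

17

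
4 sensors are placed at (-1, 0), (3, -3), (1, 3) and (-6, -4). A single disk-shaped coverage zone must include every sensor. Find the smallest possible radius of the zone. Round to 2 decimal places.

The minimum enclosing circle of a finite set is fixed by two of the points (as a diameter) or three (as a circumcircle).
The minimum enclosing circle is determined by three boundary points: (3, -3), (1, 3), (-6, -4).
Their circumcentre is (-1.75, -1.25) with r² = 25.625.
The farthest remaining point (-1, 0) is at distance² 2.125 ≤ 25.625.
r = √(25.625) ≈ 5.06.

5.06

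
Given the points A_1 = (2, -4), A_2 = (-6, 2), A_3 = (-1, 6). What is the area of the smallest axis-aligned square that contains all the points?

The bounding box has width 8 and height 10.
An axis-aligned square enclosing the set must have side ≥ max(width, height).
So the minimum side is max(8, 10) = 10.
Area = 10² = 100.

100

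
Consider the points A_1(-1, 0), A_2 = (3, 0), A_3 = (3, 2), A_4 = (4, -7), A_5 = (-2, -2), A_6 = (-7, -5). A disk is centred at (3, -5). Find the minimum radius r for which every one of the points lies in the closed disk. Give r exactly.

10

The required radius is the distance from (3, -5) to the farthest point.
Squared distances: 41, 25, 49, 5, 34, 100.
Maximum is 100, attained at A_6.
r = √100 = 10.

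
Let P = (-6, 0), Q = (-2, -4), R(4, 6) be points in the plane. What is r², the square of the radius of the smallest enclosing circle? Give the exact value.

36.125

Side lengths²: PQ² = 32, PR² = 136, QR² = 136.
Since QR² = 136 < 136 + 32 = 168, the triangle is acute, so the smallest enclosing circle is the circumcircle.
Circumcentre = (-0.25, 1.75), r² = 36.125.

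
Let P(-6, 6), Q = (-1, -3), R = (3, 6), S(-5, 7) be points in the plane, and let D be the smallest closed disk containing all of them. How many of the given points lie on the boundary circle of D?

A smallest enclosing disk is always determined by at most three of the input points on its boundary.
The minimum enclosing circle is determined by three boundary points: P, Q, R.
Their circumcentre is (-1.5, 47/18) with r² = 5141/162.
The farthest remaining point S is at distance² 5105/162 ≤ 5141/162.
The points at distance exactly r from the centre are P, Q, R — 3 points.

3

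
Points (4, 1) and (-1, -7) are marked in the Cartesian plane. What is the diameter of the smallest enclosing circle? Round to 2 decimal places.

The smallest circle enclosing two points has them as diameter endpoints.
Centre = midpoint = (1.5, -3); r² = |(4, 1)−(-1, -7)|²/4 = 89/4 = 22.25.
Diameter = 2r = 2√(22.25) ≈ 9.43.

9.43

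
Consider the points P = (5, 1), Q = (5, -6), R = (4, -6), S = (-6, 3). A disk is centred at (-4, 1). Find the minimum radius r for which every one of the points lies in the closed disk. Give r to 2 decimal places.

11.40

The required radius is the distance from (-4, 1) to the farthest point.
Squared distances: 81, 130, 113, 8.
Maximum is 130, attained at Q.
r = √130 ≈ 11.40.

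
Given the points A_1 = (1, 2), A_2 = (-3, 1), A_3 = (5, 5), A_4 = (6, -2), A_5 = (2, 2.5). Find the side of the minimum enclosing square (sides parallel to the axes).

9

The bounding box has width 9 and height 7.
An axis-aligned square enclosing the set must have side ≥ max(width, height).
So the minimum side is max(9, 7) = 9.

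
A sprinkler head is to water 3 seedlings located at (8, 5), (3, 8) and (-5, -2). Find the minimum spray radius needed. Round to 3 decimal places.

Call the three points A, B, C in the order given.
Side lengths²: AB² = 34, AC² = 218, BC² = 164.
Since AC² = 218 ≥ 164 + 34 = 198, the angle opposite AC is not acute, so the smallest enclosing circle has AC as diameter.
Centre = midpoint of AC = (1.5, 1.5), r² = 218/4 = 54.5.
r = √(54.5) ≈ 7.382.

7.382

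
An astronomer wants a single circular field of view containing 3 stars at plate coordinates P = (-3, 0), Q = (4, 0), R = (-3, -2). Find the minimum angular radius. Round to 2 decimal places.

Side lengths²: PQ² = 49, PR² = 4, QR² = 53.
Since QR² = 53 ≥ 49 + 4 = 53, the angle opposite QR is not acute, so the smallest enclosing circle has QR as diameter.
Centre = midpoint of QR = (0.5, -1), r² = 53/4 = 13.25.
r = √(13.25) ≈ 3.64.

3.64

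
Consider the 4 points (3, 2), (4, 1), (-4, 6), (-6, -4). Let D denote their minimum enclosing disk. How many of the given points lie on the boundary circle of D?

The minimum enclosing circle is determined by three boundary points: (4, 1), (-4, 6), (-6, -4).
Their circumcentre is (-35/18, 7/18) with r² = 5785/162.
The farthest remaining point (3, 2) is at distance² 4381/162 ≤ 5785/162.
The points at distance exactly r from the centre are (4, 1), (-4, 6), (-6, -4) — 3 points.

3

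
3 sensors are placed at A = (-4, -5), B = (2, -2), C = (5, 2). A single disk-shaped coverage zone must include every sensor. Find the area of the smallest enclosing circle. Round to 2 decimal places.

Side lengths²: AB² = 45, AC² = 130, BC² = 25.
Since AC² = 130 ≥ 45 + 25 = 70, the angle opposite AC is not acute, so the smallest enclosing circle has AC as diameter.
Centre = midpoint of AC = (0.5, -1.5), r² = 130/4 = 32.5.
Area = π·r² = π·32.5 ≈ 102.10.

102.10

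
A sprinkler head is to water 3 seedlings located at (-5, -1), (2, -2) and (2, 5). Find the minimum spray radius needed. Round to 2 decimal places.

4.66

Call the three points A, B, C in the order given.
Side lengths²: AB² = 50, AC² = 85, BC² = 49.
Since AC² = 85 < 50 + 49 = 99, the triangle is acute, so the smallest enclosing circle is the circumcircle.
Circumcentre = (-15/14, 1.5), r² = 2125/98.
r = √(2125/98) ≈ 4.66.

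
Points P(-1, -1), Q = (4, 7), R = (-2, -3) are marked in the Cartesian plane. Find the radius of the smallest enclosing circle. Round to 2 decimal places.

Side lengths²: PQ² = 89, PR² = 5, QR² = 136.
Since QR² = 136 ≥ 89 + 5 = 94, the angle opposite QR is not acute, so the smallest enclosing circle has QR as diameter.
Centre = midpoint of QR = (1, 2), r² = 136/4 = 34.
r = √34 ≈ 5.83.

5.83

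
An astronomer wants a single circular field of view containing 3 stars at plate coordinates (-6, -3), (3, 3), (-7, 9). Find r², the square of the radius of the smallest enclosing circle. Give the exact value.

Call the three points A, B, C in the order given.
Side lengths²: AB² = 117, AC² = 145, BC² = 136.
Since AC² = 145 < 136 + 117 = 253, the triangle is acute, so the smallest enclosing circle is the circumcircle.
Circumcentre = (-139/38, 123/38), r² = 32045/722.

32045/722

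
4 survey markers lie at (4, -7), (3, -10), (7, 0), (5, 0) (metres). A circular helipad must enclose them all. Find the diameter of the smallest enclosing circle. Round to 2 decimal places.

10.77

By Welzl's lemma the MEC is supported by two points (diametrically opposite) or three points (on a circumcircle).
The farthest pair is (3, -10)–(7, 0) with squared distance 116. The circle on this segment as diameter has centre (5, -5) and r² = 116/4 = 29.
Check (4, -7): distance² to centre = 5 ≤ 29, so it lies inside.
All remaining points lie in this disk, and no smaller disk contains both endpoints, so this is the minimum enclosing circle.
Diameter = 2r = 2√29 ≈ 10.77.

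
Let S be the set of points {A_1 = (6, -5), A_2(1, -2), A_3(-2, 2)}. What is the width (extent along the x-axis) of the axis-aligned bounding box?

max x = 6, min x = -2, so width = 8.

8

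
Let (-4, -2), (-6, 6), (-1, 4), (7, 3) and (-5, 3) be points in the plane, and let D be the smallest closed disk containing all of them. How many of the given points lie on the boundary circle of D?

3

By Welzl's lemma the MEC is supported by two points (diametrically opposite) or three points (on a circumcircle).
The minimum enclosing circle is determined by three boundary points: (-4, -2), (-6, 6), (7, 3).
Their circumcentre is (11/49, 162/49) with r² = 110449/2401.
The farthest remaining point (-5, 3) is at distance² 65761/2401 ≤ 110449/2401.
The points at distance exactly r from the centre are (-4, -2), (-6, 6), (7, 3) — 3 points.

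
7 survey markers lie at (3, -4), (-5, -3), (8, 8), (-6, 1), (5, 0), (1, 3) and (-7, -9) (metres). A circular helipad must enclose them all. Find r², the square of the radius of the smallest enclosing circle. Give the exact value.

By Welzl's lemma the MEC is supported by two points (diametrically opposite) or three points (on a circumcircle).
The farthest pair is (8, 8)–(-7, -9) with squared distance 514. The circle on this segment as diameter has centre (0.5, -0.5) and r² = 514/4 = 128.5.
Check (3, -4): distance² to centre = 18.5 ≤ 128.5, so it lies inside.
All remaining points lie in this disk, and no smaller disk contains both endpoints, so this is the minimum enclosing circle.

128.5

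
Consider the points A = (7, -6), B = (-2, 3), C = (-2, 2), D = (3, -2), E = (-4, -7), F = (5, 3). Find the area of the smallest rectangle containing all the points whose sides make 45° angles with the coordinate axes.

171

In coordinates u = x + y, v = x − y the rectangle is axis-aligned; the map (x,y)→(u,v) scales areas by 2.
u-values: 1, 1, 0, 1, -11, 8; range = 8 − (-11) = 19.
v-values: 13, -5, -4, 5, 3, 2; range = 13 − (-5) = 18.
Area = (19 × 18) / 2 = 171.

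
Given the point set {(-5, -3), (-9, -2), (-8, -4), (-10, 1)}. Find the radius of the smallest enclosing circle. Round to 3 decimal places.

By Welzl's lemma the MEC is supported by two points (diametrically opposite) or three points (on a circumcircle).
The farthest pair is (-5, -3)–(-10, 1) with squared distance 41. The circle on this segment as diameter has centre (-7.5, -1) and r² = 41/4 = 10.25.
Check (-9, -2): distance² to centre = 3.25 ≤ 10.25, so it lies inside.
All remaining points lie in this disk, and no smaller disk contains both endpoints, so this is the minimum enclosing circle.
r = √(10.25) ≈ 3.202.

3.202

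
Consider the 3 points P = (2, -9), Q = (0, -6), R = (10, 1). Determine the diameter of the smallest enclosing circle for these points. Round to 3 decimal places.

Side lengths²: PQ² = 13, PR² = 164, QR² = 149.
Since PR² = 164 ≥ 149 + 13 = 162, the angle opposite PR is not acute, so the smallest enclosing circle has PR as diameter.
Centre = midpoint of PR = (6, -4), r² = 164/4 = 41.
Diameter = 2r = 2√41 ≈ 12.806.

12.806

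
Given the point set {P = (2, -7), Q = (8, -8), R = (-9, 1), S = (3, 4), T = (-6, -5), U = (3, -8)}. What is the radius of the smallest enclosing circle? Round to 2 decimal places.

9.62

A smallest enclosing disk is always determined by at most three of the input points on its boundary.
The farthest pair is Q–R with squared distance 370. The circle on this segment as diameter has centre (-0.5, -3.5) and r² = 370/4 = 92.5.
Check P: distance² to centre = 18.5 ≤ 92.5, so it lies inside.
All remaining points lie in this disk, and no smaller disk contains both endpoints, so this is the minimum enclosing circle.
r = √(92.5) ≈ 9.62.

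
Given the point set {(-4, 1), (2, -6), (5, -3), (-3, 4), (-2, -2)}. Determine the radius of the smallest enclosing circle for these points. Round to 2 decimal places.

By Welzl's lemma the MEC is supported by two points (diametrically opposite) or three points (on a circumcircle).
The minimum enclosing circle is determined by three boundary points: (2, -6), (5, -3), (-3, 4).
Their circumcentre is (-1/6, -5/6) with r² = 565/18.
The farthest remaining point (-4, 1) is at distance² 325/18 ≤ 565/18.
r = √(565/18) ≈ 5.60.

5.60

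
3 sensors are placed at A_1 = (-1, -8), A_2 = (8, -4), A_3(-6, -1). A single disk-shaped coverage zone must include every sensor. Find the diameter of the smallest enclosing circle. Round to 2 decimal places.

14.32

Side lengths²: A_1A_2² = 97, A_1A_3² = 74, A_2A_3² = 205.
Since A_2A_3² = 205 ≥ 97 + 74 = 171, the angle opposite A_2A_3 is not acute, so the smallest enclosing circle has A_2A_3 as diameter.
Centre = midpoint of A_2A_3 = (1, -2.5), r² = 205/4 = 51.25.
Diameter = 2r = 2√(51.25) ≈ 14.32.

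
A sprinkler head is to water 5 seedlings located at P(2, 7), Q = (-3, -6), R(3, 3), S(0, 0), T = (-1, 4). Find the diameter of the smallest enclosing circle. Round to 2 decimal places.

By Welzl's lemma the MEC is supported by two points (diametrically opposite) or three points (on a circumcircle).
The farthest pair is P–Q with squared distance 194. The circle on this segment as diameter has centre (-0.5, 0.5) and r² = 194/4 = 48.5.
Check R: distance² to centre = 18.5 ≤ 48.5, so it lies inside.
All remaining points lie in this disk, and no smaller disk contains both endpoints, so this is the minimum enclosing circle.
Diameter = 2r = 2√(48.5) ≈ 13.93.

13.93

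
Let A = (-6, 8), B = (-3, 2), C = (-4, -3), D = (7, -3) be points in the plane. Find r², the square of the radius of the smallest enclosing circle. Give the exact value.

72.5

A smallest enclosing disk is always determined by at most three of the input points on its boundary.
The farthest pair is A–D with squared distance 290. The circle on this segment as diameter has centre (0.5, 2.5) and r² = 290/4 = 72.5.
Check B: distance² to centre = 12.5 ≤ 72.5, so it lies inside.
All remaining points lie in this disk, and no smaller disk contains both endpoints, so this is the minimum enclosing circle.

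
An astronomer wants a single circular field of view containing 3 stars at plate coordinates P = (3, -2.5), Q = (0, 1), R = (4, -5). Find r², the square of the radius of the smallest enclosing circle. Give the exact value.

Side lengths²: PQ² = 21.25, PR² = 7.25, QR² = 52.
Since QR² = 52 ≥ 21.25 + 7.25 = 28.5, the angle opposite QR is not acute, so the smallest enclosing circle has QR as diameter.
Centre = midpoint of QR = (2, -2), r² = 52/4 = 13.

13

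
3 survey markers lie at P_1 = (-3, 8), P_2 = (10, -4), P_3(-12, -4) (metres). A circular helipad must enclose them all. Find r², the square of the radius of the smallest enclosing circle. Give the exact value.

Side lengths²: P_1P_2² = 313, P_1P_3² = 225, P_2P_3² = 484.
Since P_2P_3² = 484 < 313 + 225 = 538, the triangle is acute, so the smallest enclosing circle is the circumcircle.
Circumcentre = (-1, -2.875), r² = 122.265625.

122.265625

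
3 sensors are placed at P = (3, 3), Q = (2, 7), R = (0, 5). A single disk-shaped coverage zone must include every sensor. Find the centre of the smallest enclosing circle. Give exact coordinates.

Side lengths²: PQ² = 17, PR² = 13, QR² = 8.
Since PQ² = 17 < 13 + 8 = 21, the triangle is acute, so the smallest enclosing circle is the circumcircle.
Circumcentre = (2.1, 4.9), r² = 4.42.
Centre = (2.1, 4.9).

(2.1, 4.9)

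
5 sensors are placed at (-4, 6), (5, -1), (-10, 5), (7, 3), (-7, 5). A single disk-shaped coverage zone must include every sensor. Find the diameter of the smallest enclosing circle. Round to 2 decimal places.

The minimum enclosing circle of a finite set is fixed by two of the points (as a diameter) or three (as a circumcircle).
The farthest pair is (-10, 5)–(7, 3) with squared distance 293. The circle on this segment as diameter has centre (-1.5, 4) and r² = 293/4 = 73.25.
Check (-4, 6): distance² to centre = 10.25 ≤ 73.25, so it lies inside.
All remaining points lie in this disk, and no smaller disk contains both endpoints, so this is the minimum enclosing circle.
Diameter = 2r = 2√(73.25) ≈ 17.12.

17.12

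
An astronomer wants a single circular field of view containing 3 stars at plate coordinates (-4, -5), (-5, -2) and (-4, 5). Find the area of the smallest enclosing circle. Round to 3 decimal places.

78.540

Call the three points A, B, C in the order given.
Side lengths²: AB² = 10, AC² = 100, BC² = 50.
Since AC² = 100 ≥ 50 + 10 = 60, the angle opposite AC is not acute, so the smallest enclosing circle has AC as diameter.
Centre = midpoint of AC = (-4, 0), r² = 100/4 = 25.
Area = π·r² = π·25 ≈ 78.540.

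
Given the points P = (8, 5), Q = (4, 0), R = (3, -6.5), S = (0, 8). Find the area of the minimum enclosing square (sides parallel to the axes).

210.25

The bounding box has width 8 and height 14.5.
An axis-aligned square enclosing the set must have side ≥ max(width, height).
So the minimum side is max(8, 14.5) = 14.5.
Area = 14.5² = 210.25.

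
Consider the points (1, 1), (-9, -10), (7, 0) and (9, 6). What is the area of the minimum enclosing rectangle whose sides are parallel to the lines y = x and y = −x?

In coordinates u = x + y, v = x − y the rectangle is axis-aligned; the map (x,y)→(u,v) scales areas by 2.
u-values: 2, -19, 7, 15; range = 15 − (-19) = 34.
v-values: 0, 1, 7, 3; range = 7 − 0 = 7.
Area = (34 × 7) / 2 = 119.

119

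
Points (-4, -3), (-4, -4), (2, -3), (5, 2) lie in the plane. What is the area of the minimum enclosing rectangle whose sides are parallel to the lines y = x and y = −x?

45

In coordinates u = x + y, v = x − y the rectangle is axis-aligned; the map (x,y)→(u,v) scales areas by 2.
u-values: -7, -8, -1, 7; range = 7 − (-8) = 15.
v-values: -1, 0, 5, 3; range = 5 − (-1) = 6.
Area = (15 × 6) / 2 = 45.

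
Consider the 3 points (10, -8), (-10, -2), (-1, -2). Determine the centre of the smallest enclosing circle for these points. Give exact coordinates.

Call the three points A, B, C in the order given.
Side lengths²: AB² = 436, AC² = 157, BC² = 81.
Since AB² = 436 ≥ 157 + 81 = 238, the angle opposite AB is not acute, so the smallest enclosing circle has AB as diameter.
Centre = midpoint of AB = (0, -5), r² = 436/4 = 109.
Centre = (0, -5).

(0, -5)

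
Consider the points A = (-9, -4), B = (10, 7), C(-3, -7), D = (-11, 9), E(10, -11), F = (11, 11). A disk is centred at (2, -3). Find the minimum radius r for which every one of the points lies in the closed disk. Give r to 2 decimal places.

17.69

The required radius is the distance from (2, -3) to the farthest point.
Squared distances: 122, 164, 41, 313, 128, 277.
Maximum is 313, attained at D.
r = √313 ≈ 17.69.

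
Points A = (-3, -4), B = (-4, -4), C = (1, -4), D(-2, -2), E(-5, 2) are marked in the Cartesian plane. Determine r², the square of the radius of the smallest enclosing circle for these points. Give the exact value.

18

By Welzl's lemma the MEC is supported by two points (diametrically opposite) or three points (on a circumcircle).
The farthest pair is C–E with squared distance 72. The circle on this segment as diameter has centre (-2, -1) and r² = 72/4 = 18.
Check A: distance² to centre = 10 ≤ 18, so it lies inside.
All remaining points lie in this disk, and no smaller disk contains both endpoints, so this is the minimum enclosing circle.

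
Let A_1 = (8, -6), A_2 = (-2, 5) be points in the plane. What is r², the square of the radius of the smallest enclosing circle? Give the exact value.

55.25

The smallest circle enclosing two points has them as diameter endpoints.
Centre = midpoint = (3, -0.5); r² = |A_1A_2|²/4 = 221/4 = 55.25.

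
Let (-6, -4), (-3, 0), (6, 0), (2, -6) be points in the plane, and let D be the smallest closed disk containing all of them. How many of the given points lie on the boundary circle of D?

2

The minimum enclosing circle of a finite set is fixed by two of the points (as a diameter) or three (as a circumcircle).
The farthest pair is (-6, -4)–(6, 0) with squared distance 160. The circle on this segment as diameter has centre (0, -2) and r² = 160/4 = 40.
Check (-3, 0): distance² to centre = 13 ≤ 40, so it lies inside.
All remaining points lie in this disk, and no smaller disk contains both endpoints, so this is the minimum enclosing circle.
The points at distance exactly r from the centre are (-6, -4), (6, 0) — 2 points.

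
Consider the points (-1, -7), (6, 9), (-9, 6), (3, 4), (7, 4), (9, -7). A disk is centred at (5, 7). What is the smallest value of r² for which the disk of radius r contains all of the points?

232

The required radius is the distance from (5, 7) to the farthest point.
Squared distances: 232, 5, 197, 13, 13, 212.
Maximum is 232, attained at (-1, -7).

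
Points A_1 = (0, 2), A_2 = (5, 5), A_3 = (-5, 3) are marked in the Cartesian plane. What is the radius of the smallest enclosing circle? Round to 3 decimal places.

Side lengths²: A_1A_2² = 34, A_1A_3² = 26, A_2A_3² = 104.
Since A_2A_3² = 104 ≥ 34 + 26 = 60, the angle opposite A_2A_3 is not acute, so the smallest enclosing circle has A_2A_3 as diameter.
Centre = midpoint of A_2A_3 = (0, 4), r² = 104/4 = 26.
r = √26 ≈ 5.099.

5.099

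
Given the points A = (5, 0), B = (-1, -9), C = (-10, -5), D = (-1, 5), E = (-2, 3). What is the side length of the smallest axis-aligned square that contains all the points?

The bounding box has width 15 and height 14.
An axis-aligned square enclosing the set must have side ≥ max(width, height).
So the minimum side is max(15, 14) = 15.

15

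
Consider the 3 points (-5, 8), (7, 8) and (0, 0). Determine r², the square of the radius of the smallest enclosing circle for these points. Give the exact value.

Call the three points A, B, C in the order given.
Side lengths²: AB² = 144, AC² = 89, BC² = 113.
Since AB² = 144 < 113 + 89 = 202, the triangle is acute, so the smallest enclosing circle is the circumcircle.
Circumcentre = (1, 6.1875), r² = 39.28515625.

39.28515625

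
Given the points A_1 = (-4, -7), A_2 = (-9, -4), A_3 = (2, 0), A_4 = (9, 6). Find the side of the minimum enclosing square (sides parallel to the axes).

The bounding box has width 18 and height 13.
An axis-aligned square enclosing the set must have side ≥ max(width, height).
So the minimum side is max(18, 13) = 18.

18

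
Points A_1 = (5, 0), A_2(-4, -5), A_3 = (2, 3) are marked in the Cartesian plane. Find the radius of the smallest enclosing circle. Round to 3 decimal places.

5.200

Side lengths²: A_1A_2² = 106, A_1A_3² = 18, A_2A_3² = 100.
Since A_1A_2² = 106 < 100 + 18 = 118, the triangle is acute, so the smallest enclosing circle is the circumcircle.
Circumcentre = (1/7, -13/7), r² = 1325/49.
r = √(1325/49) ≈ 5.200.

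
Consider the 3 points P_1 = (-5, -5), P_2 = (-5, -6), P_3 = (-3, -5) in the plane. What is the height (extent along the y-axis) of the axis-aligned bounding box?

1

max y = -5, min y = -6, so height = 1.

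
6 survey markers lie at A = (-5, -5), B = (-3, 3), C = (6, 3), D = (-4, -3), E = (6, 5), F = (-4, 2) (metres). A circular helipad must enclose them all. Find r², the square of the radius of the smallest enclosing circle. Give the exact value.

55.25

A smallest enclosing disk is always determined by at most three of the input points on its boundary.
The farthest pair is A–E with squared distance 221. The circle on this segment as diameter has centre (0.5, 0) and r² = 221/4 = 55.25.
Check B: distance² to centre = 21.25 ≤ 55.25, so it lies inside.
All remaining points lie in this disk, and no smaller disk contains both endpoints, so this is the minimum enclosing circle.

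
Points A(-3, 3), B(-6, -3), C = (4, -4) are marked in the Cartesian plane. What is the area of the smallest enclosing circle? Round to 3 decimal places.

Side lengths²: AB² = 45, AC² = 98, BC² = 101.
Since BC² = 101 < 98 + 45 = 143, the triangle is acute, so the smallest enclosing circle is the circumcircle.
Circumcentre = (-5/6, -11/6), r² = 505/18.
Area = π·r² = π·505/18 ≈ 88.139.

88.139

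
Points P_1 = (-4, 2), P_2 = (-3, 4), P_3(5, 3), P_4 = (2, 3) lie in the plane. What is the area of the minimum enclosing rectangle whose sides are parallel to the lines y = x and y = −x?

45

In coordinates u = x + y, v = x − y the rectangle is axis-aligned; the map (x,y)→(u,v) scales areas by 2.
u-values: -2, 1, 8, 5; range = 8 − (-2) = 10.
v-values: -6, -7, 2, -1; range = 2 − (-7) = 9.
Area = (10 × 9) / 2 = 45.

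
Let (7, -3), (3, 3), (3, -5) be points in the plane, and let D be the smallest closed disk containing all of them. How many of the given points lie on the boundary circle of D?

3

Call the three points A, B, C in the order given.
Side lengths²: AB² = 52, AC² = 20, BC² = 64.
Since BC² = 64 < 52 + 20 = 72, the triangle is acute, so the smallest enclosing circle is the circumcircle.
Circumcentre = (3.5, -1), r² = 16.25.
The points at distance exactly r from the centre are (7, -3), (3, 3), (3, -5) — 3 points.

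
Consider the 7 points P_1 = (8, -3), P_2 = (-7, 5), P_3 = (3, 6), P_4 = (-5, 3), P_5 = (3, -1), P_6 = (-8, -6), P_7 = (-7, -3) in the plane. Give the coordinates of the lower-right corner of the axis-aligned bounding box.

x-range [-8, 8], y-range [-6, 6].
The lower-right corner is (8, -6).

(8, -6)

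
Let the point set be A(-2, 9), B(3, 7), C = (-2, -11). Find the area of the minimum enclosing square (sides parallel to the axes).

The bounding box has width 5 and height 20.
An axis-aligned square enclosing the set must have side ≥ max(width, height).
So the minimum side is max(5, 20) = 20.
Area = 20² = 400.

400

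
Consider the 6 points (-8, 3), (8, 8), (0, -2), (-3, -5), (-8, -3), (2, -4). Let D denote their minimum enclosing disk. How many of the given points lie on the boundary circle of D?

The minimum enclosing circle of a finite set is fixed by two of the points (as a diameter) or three (as a circumcircle).
The farthest pair is (8, 8)–(-8, -3) with squared distance 377. The circle on this segment as diameter has centre (0, 2.5) and r² = 377/4 = 94.25.
Check (-8, 3): distance² to centre = 64.25 ≤ 94.25, so it lies inside.
All remaining points lie in this disk, and no smaller disk contains both endpoints, so this is the minimum enclosing circle.
The points at distance exactly r from the centre are (8, 8), (-8, -3) — 2 points.

2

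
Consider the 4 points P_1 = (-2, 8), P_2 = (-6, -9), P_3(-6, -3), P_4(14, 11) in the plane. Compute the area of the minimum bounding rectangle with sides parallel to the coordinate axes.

400

x ranges over [-6, 14], width 20.
y ranges over [-9, 11], height 20.
Area = 20 × 20 = 400.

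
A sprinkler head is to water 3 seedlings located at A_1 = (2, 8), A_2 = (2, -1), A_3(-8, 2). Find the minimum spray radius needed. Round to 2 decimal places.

6.09

Side lengths²: A_1A_2² = 81, A_1A_3² = 136, A_2A_3² = 109.
Since A_1A_3² = 136 < 109 + 81 = 190, the triangle is acute, so the smallest enclosing circle is the circumcircle.
Circumcentre = (-2.1, 3.5), r² = 37.06.
r = √(37.06) ≈ 6.09.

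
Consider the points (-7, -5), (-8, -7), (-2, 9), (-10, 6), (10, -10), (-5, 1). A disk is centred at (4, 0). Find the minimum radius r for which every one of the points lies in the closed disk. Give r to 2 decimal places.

The required radius is the distance from (4, 0) to the farthest point.
Squared distances: 146, 193, 117, 232, 136, 82.
Maximum is 232, attained at (-10, 6).
r = √232 ≈ 15.23.

15.23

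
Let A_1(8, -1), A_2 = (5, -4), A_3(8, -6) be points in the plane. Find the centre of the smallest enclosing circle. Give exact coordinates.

Side lengths²: A_1A_2² = 18, A_1A_3² = 25, A_2A_3² = 13.
Since A_1A_3² = 25 < 18 + 13 = 31, the triangle is acute, so the smallest enclosing circle is the circumcircle.
Circumcentre = (7.5, -3.5), r² = 6.5.
Centre = (7.5, -3.5).

(7.5, -3.5)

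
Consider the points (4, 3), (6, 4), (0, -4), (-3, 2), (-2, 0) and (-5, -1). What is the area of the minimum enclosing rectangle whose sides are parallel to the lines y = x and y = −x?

In coordinates u = x + y, v = x − y the rectangle is axis-aligned; the map (x,y)→(u,v) scales areas by 2.
u-values: 7, 10, -4, -1, -2, -6; range = 10 − (-6) = 16.
v-values: 1, 2, 4, -5, -2, -4; range = 4 − (-5) = 9.
Area = (16 × 9) / 2 = 72.

72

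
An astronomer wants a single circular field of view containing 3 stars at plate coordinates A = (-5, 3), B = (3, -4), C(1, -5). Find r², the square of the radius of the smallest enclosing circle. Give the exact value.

Side lengths²: AB² = 113, AC² = 100, BC² = 5.
Since AB² = 113 ≥ 100 + 5 = 105, the angle opposite AB is not acute, so the smallest enclosing circle has AB as diameter.
Centre = midpoint of AB = (-1, -0.5), r² = 113/4 = 28.25.

28.25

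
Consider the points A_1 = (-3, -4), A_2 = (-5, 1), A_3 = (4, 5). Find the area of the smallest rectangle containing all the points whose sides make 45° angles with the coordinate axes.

In coordinates u = x + y, v = x − y the rectangle is axis-aligned; the map (x,y)→(u,v) scales areas by 2.
u-values: -7, -4, 9; range = 9 − (-7) = 16.
v-values: 1, -6, -1; range = 1 − (-6) = 7.
Area = (16 × 7) / 2 = 56.

56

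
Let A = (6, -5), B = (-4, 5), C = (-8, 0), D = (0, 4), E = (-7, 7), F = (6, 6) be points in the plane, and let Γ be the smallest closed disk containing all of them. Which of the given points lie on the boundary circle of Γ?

A smallest enclosing disk is always determined by at most three of the input points on its boundary.
The farthest pair is A–E with squared distance 313. The circle on this segment as diameter has centre (-0.5, 1) and r² = 313/4 = 78.25.
Check B: distance² to centre = 28.25 ≤ 78.25, so it lies inside.
All remaining points lie in this disk, and no smaller disk contains both endpoints, so this is the minimum enclosing circle.
The points at distance exactly r from the centre are A, E — 2 points.

A, E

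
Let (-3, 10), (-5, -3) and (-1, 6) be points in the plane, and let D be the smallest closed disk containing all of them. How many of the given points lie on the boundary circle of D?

2

Call the three points A, B, C in the order given.
Side lengths²: AB² = 173, AC² = 20, BC² = 97.
Since AB² = 173 ≥ 97 + 20 = 117, the angle opposite AB is not acute, so the smallest enclosing circle has AB as diameter.
Centre = midpoint of AB = (-4, 3.5), r² = 173/4 = 43.25.
The points at distance exactly r from the centre are (-3, 10), (-5, -3) — 2 points.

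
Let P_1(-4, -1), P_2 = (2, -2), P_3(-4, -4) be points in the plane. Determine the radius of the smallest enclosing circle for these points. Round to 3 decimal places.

Side lengths²: P_1P_2² = 37, P_1P_3² = 9, P_2P_3² = 40.
Since P_2P_3² = 40 < 37 + 9 = 46, the triangle is acute, so the smallest enclosing circle is the circumcircle.
Circumcentre = (-7/6, -2.5), r² = 185/18.
r = √(185/18) ≈ 3.206.

3.206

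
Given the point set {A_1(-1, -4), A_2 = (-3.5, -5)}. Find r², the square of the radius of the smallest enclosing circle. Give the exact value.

1.8125

The smallest circle enclosing two points has them as diameter endpoints.
Centre = midpoint = (-2.25, -4.5); r² = |A_1A_2|²/4 = 7.25/4 = 1.8125.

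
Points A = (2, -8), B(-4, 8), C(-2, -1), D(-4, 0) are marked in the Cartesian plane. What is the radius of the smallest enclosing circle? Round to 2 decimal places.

8.54

The farthest pair is A–B with squared distance 292. The circle on this segment as diameter has centre (-1, 0) and r² = 292/4 = 73.
Check C: distance² to centre = 2 ≤ 73, so it lies inside.
All remaining points lie in this disk, and no smaller disk contains both endpoints, so this is the minimum enclosing circle.
r = √73 ≈ 8.54.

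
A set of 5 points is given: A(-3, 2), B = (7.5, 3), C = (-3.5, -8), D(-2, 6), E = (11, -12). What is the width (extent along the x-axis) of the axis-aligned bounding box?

14.5

max x = 11, min x = -3.5, so width = 14.5.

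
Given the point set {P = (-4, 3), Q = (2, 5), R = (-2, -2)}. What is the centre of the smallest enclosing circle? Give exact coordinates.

Side lengths²: PQ² = 40, PR² = 29, QR² = 65.
Since QR² = 65 < 40 + 29 = 69, the triangle is acute, so the smallest enclosing circle is the circumcircle.
Circumcentre = (-7/34, 55/34), r² = 9425/578.
Centre = (-7/34, 55/34).

(-7/34, 55/34)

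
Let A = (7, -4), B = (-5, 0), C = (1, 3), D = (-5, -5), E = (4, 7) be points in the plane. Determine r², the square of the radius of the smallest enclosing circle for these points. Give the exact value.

The minimum enclosing circle of a finite set is fixed by two of the points (as a diameter) or three (as a circumcircle).
The minimum enclosing circle is determined by three boundary points: A, D, E.
Their circumcentre is (11/18, 1/6) with r² = 9425/162.
The farthest remaining point B is at distance² 5105/162 ≤ 9425/162.

9425/162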